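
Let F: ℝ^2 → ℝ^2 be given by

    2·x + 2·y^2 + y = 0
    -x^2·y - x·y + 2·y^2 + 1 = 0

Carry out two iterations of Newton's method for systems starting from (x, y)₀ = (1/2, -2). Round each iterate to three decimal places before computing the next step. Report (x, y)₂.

(0.478, -0.600)

At (1/2, -2): F = (7.000, 10.500).
Jacobian J = [[2, 4·y + 1], [-2·x·y - y, -x^2 - x + 4·y]].
At the point, J = [[2.000, -7.000], [4.000, -8.750]] (det J = 10.500).
Solving J·Δ = −F gives Δ = (-1.167, 0.667).
Then the next iterate is (x, y)₁ = (-0.667, -1.333).
Round to (-0.667, -1.333) and repeat: F = (0.88678, 4.25770), J = [[2.000, -4.332], [-0.44522, -5.10989]].
Δ = (1.145, 0.733), so (x, y)₂ = (0.478, -0.600).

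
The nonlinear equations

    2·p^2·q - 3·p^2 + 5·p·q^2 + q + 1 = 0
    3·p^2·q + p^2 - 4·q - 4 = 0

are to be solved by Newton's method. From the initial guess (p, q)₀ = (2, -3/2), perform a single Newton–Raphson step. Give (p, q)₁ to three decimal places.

At (2, -3/2): F = (-2.000, -12.000).
Jacobian J = [[4·p·q - 6·p + 5·q^2, 2·p^2 + 10·p·q + 1], [6·p·q + 2·p, 3·p^2 - 4]].
At the point, J = [[-12.750, -21.000], [-14.000, 8.000]] (det J = -396.000).
Solving J·Δ = −F gives Δ = (-0.677, 0.316).
Then the next iterate is (p, q)₁ = (1.323, -1.184).

(1.323, -1.184)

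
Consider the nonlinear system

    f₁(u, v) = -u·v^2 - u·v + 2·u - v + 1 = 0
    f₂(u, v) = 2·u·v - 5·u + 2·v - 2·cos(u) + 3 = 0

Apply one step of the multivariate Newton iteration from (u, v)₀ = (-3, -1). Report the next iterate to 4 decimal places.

(0.0144, -0.4928)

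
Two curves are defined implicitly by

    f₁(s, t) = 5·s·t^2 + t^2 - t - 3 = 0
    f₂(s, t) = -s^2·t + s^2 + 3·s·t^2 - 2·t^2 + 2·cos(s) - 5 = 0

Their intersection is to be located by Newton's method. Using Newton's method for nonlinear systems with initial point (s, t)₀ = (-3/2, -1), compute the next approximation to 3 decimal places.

At (-3/2, -1): F = (-8.500, -6.85853).
Jacobian J = [[5·t^2, 10·s·t + 2·t - 1], [-2·s·t + 2·s + 3·t^2 - 2·sin(s), -s^2 + 6·s·t - 4·t]].
At the point, J = [[5.000, 12.000], [-1.00501, 10.750]] (det J = 65.81012).
Solving J·Δ = −F gives Δ = (0.138, 0.651).
Then the next iterate is (s, t)₁ = (-1.362, -0.349).

(-1.362, -0.349)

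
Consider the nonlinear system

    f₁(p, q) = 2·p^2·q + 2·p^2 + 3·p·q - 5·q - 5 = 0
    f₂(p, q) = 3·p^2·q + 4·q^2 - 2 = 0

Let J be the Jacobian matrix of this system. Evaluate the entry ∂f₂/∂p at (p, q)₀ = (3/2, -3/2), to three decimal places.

-13.500

∂f₂/∂p = 6·p·q.
At (3/2, -3/2) this is -13.500.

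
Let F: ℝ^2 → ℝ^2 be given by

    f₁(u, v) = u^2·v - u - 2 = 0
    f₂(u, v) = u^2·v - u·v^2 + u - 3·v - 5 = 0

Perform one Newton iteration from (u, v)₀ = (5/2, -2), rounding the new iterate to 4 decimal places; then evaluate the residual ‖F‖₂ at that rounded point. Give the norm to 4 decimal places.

At (5/2, -2): F = (-17.0000, -19.0000).
Jacobian J = [[2·u·v - 1, u^2], [2·u·v - v^2 + 1, u^2 - 2·u·v - 3]].
At the point, J = [[-11.0000, 6.2500], [-13.0000, 13.2500]] (det J = -64.5000).
Solving J·Δ = −F gives Δ = (-1.6512, -0.1860).
Then the next iterate is (u, v)₁ = (0.8488, -2.1860).
Re-evaluating at (0.8488, -2.1860): F = (-4.423729, -3.224201), so ‖F‖₂ = 5.4740.

5.4740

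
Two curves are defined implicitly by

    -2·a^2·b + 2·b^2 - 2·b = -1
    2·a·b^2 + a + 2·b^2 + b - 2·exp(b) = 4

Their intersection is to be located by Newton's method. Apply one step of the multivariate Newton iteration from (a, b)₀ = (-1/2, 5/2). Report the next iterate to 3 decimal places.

(-0.408, 1.472)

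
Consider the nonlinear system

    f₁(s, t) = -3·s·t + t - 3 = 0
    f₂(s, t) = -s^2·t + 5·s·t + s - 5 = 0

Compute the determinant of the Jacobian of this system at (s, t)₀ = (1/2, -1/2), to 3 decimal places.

J = [[-3·t, -3·s + 1], [-2·s·t + 5·t + 1, -s^2 + 5·s]].
At the point, J = [[1.500, -0.500], [-1.000, 2.250]].
det J = 2.875.

2.875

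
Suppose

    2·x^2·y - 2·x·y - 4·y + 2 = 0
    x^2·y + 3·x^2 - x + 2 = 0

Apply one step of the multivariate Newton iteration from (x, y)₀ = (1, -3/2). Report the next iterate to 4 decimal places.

(-2.6000, 3.2000)

At (1, -3/2): F = (8.0000, 2.5000).
Jacobian J = [[4·x·y - 2·y, 2·x^2 - 2·x - 4], [2·x·y + 6·x - 1, x^2]].
At the point, J = [[-3.0000, -4.0000], [2.0000, 1.0000]] (det J = 5.0000).
Solving J·Δ = −F gives Δ = (-3.6000, 4.7000).
Then the next iterate is (x, y)₁ = (-2.6000, 3.2000).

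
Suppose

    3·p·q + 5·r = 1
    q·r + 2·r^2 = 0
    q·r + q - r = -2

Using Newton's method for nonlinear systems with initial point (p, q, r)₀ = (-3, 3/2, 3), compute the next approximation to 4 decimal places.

At (-3, 3/2, 3): F = (0.5000, 22.5000, 5.0000).
Jacobian J = [[3·q, 3·p, 5], [0, r, q + 4·r], [0, r + 1, q - 1]].
At the point, J = [[4.5000, -9.0000, 5.0000], [0.0000, 3.0000, 13.5000], [0.0000, 4.0000, 0.5000]] (det J = -236.2500).
Solving J·Δ = −F gives Δ = (-0.6667, -1.0714, -1.4286).
Then the next iterate is (p, q, r)₁ = (-3.6667, 0.4286, 1.5714).

(-3.6667, 0.4286, 1.5714)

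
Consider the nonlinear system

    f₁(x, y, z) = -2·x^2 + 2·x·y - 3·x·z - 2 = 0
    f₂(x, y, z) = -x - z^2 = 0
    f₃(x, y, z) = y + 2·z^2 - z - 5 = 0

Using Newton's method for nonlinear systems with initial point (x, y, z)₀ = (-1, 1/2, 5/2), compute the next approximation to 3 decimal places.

At (-1, 1/2, 5/2): F = (2.500, -5.250, 5.500).
Jacobian J = [[-4·x + 2·y - 3·z, 2·x, -3·x], [-1, 0, -2·z], [0, 1, 4·z - 1]].
At the point, J = [[-2.500, -2.000, 3.000], [-1.000, 0.000, -5.000], [0.000, 1.000, 9.000]] (det J = -33.500).
Solving J·Δ = −F gives Δ = (-1.276, 1.653, -0.795).
Then the next iterate is (x, y, z)₁ = (-2.276, 2.153, 1.705).

(-2.276, 2.153, 1.705)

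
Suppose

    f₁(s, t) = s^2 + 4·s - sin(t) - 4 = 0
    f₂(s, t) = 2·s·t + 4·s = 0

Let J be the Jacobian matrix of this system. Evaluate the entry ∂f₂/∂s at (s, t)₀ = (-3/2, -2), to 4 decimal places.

∂f₂/∂s = 2·t + 4.
At (-3/2, -2) this is 0.0000.

0.0000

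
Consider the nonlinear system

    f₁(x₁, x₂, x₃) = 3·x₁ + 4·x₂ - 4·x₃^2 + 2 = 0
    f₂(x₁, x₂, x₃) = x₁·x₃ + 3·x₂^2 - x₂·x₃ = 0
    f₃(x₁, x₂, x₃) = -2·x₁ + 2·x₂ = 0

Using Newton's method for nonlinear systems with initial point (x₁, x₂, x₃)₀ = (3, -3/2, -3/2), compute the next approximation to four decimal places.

(-0.3548, -0.3548, -0.7097)

At (3, -3/2, -3/2): F = (-4.0000, 0.0000, -9.0000).
Jacobian J = [[3, 4, -8·x₃], [x₃, 6·x₂ - x₃, x₁ - x₂], [-2, 2, 0]].
At the point, J = [[3.0000, 4.0000, 12.0000], [-1.5000, -7.5000, 4.5000], [-2.0000, 2.0000, 0.0000]] (det J = -279.0000).
Solving J·Δ = −F gives Δ = (-3.3548, 1.1452, 0.7903).
Then the next iterate is (x₁, x₂, x₃)₁ = (-0.3548, -0.3548, -0.7097).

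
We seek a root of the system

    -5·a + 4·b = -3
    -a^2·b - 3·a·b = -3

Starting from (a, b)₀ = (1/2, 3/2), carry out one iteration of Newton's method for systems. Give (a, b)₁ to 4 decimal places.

(0.8931, 0.3664)

At (1/2, 3/2): F = (6.5000, 0.3750).
Jacobian J = [[-5, 4], [-2·a·b - 3·b, -a^2 - 3·a]].
At the point, J = [[-5.0000, 4.0000], [-6.0000, -1.7500]] (det J = 32.7500).
Solving J·Δ = −F gives Δ = (0.3931, -1.1336).
Then the next iterate is (a, b)₁ = (0.8931, 0.3664).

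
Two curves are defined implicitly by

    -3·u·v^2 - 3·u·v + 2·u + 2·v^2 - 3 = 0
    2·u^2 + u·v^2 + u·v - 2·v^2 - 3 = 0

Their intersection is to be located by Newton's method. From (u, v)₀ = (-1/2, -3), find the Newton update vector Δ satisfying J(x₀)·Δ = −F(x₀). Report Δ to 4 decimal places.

(-0.8101, 1.8442)

At (-1/2, -3): F = (23.0000, -23.5000).
Jacobian J = [[-3·v^2 - 3·v + 2, -6·u·v - 3·u + 4·v], [4·u + v^2 + v, 2·u·v + u - 4·v]].
At the point, J = [[-16.0000, -19.5000], [4.0000, 14.5000]] (det J = -154.0000).
Solving J·Δ = −F gives Δ = (-0.8101, 1.8442).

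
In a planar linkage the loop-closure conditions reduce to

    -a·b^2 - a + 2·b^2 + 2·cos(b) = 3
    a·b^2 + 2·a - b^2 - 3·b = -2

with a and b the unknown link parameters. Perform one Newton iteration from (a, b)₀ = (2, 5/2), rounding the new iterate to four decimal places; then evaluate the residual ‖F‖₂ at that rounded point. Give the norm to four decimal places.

At (2, 5/2): F = (-6.602287, 4.7500).
Jacobian J = [[-b^2 - 1, -2·a·b + 4·b - 2·sin(b)], [b^2 + 2, 2·a·b - 2·b - 3]].
At the point, J = [[-7.2500, -1.196944], [8.2500, 2.0000]] (det J = -4.625210).
Solving J·Δ = −F gives Δ = (-1.6257, 4.3309).
Then the next iterate is (a, b)₁ = (0.3743, 6.8309).
Re-evaluating at (0.3743, 6.8309): F = (74.190238, -46.940010), so ‖F‖₂ = 87.7927.

87.7927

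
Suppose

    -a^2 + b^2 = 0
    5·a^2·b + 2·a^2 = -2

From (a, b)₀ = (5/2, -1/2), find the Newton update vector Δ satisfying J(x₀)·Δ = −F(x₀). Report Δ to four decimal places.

At (5/2, -1/2): F = (-6.0000, -1.1250).
Jacobian J = [[-2·a, 2·b], [10·a·b + 4·a, 5·a^2]].
At the point, J = [[-5.0000, -1.0000], [-2.5000, 31.2500]] (det J = -158.7500).
Solving J·Δ = −F gives Δ = (-1.1882, -0.0591).

(-1.1882, -0.0591)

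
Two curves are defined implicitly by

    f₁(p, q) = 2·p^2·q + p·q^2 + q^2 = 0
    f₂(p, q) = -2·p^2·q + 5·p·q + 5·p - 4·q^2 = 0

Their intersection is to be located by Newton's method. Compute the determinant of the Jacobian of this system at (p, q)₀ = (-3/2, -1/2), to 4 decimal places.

-23.5000

J = [[4·p·q + q^2, 2·p^2 + 2·p·q + 2·q], [-4·p·q + 5·q + 5, -2·p^2 + 5·p - 8·q]].
At the point, J = [[3.2500, 5.0000], [-0.5000, -8.0000]].
det J = -23.5000.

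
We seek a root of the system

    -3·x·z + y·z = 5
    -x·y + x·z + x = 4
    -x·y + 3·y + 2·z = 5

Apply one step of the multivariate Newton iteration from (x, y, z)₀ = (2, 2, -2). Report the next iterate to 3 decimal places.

(7.500, -0.833, 8.417)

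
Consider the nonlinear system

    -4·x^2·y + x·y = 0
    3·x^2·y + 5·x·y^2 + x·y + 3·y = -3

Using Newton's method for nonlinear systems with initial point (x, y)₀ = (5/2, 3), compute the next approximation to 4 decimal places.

At (5/2, 3): F = (-67.5000, 188.2500).
Jacobian J = [[-8·x·y + y, -4·x^2 + x], [6·x·y + 5·y^2 + y, 3·x^2 + 10·x·y + x + 3]].
At the point, J = [[-57.0000, -22.5000], [93.0000, 99.2500]] (det J = -3564.7500).
Solving J·Δ = −F gives Δ = (-0.6911, -1.2491).
Then the next iterate is (x, y)₁ = (1.8089, 1.7509).

(1.8089, 1.7509)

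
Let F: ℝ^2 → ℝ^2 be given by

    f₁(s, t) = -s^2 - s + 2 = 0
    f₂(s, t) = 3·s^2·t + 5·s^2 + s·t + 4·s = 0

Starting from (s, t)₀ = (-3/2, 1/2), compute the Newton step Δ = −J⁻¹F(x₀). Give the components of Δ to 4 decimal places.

At (-3/2, 1/2): F = (1.2500, 7.8750).
Jacobian J = [[-2·s - 1, 0], [6·s·t + 10·s + t + 4, 3·s^2 + s]].
At the point, J = [[2.0000, 0.0000], [-15.0000, 5.2500]] (det J = 10.5000).
Solving J·Δ = −F gives Δ = (-0.6250, -3.2857).

(-0.6250, -3.2857)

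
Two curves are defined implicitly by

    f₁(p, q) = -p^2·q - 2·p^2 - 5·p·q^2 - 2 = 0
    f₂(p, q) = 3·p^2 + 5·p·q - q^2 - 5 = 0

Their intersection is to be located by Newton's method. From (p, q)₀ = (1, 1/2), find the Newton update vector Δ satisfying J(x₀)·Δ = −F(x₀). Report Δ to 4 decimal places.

At (1, 1/2): F = (-5.7500, 0.2500).
Jacobian J = [[-2·p·q - 4·p - 5·q^2, -p^2 - 10·p·q], [6·p + 5·q, 5·p - 2·q]].
At the point, J = [[-6.2500, -6.0000], [8.5000, 4.0000]] (det J = 26.0000).
Solving J·Δ = −F gives Δ = (0.8269, -1.8197).

(0.8269, -1.8197)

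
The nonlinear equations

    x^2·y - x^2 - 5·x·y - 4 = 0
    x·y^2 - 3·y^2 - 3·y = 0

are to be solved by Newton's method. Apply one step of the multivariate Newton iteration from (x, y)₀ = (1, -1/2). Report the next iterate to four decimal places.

(-3.6667, -0.6667)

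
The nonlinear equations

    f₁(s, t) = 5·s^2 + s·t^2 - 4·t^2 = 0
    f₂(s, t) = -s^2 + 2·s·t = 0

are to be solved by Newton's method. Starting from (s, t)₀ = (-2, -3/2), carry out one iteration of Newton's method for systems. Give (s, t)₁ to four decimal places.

At (-2, -3/2): F = (6.5000, 2.0000).
Jacobian J = [[10·s + t^2, 2·s·t - 8·t], [-2·s + 2·t, 2·s]].
At the point, J = [[-17.7500, 18.0000], [1.0000, -4.0000]] (det J = 53.0000).
Solving J·Δ = −F gives Δ = (1.1698, 0.7925).
Then the next iterate is (s, t)₁ = (-0.8302, -0.7075).

(-0.8302, -0.7075)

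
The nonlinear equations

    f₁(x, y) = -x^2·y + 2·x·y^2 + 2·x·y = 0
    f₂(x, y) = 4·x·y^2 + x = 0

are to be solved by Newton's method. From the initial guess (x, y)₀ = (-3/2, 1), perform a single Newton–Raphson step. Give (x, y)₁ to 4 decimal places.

(-0.9730, 0.5946)

At (-3/2, 1): F = (-8.2500, -7.5000).
Jacobian J = [[-2·x·y + 2·y^2 + 2·y, -x^2 + 4·x·y + 2·x], [4·y^2 + 1, 8·x·y]].
At the point, J = [[7.0000, -11.2500], [5.0000, -12.0000]] (det J = -27.7500).
Solving J·Δ = −F gives Δ = (0.5270, -0.4054).
Then the next iterate is (x, y)₁ = (-0.9730, 0.5946).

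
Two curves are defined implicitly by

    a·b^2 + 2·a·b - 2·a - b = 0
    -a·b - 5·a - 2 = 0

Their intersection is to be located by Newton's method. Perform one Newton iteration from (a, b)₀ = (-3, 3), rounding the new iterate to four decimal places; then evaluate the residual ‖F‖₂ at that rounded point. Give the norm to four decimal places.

At (-3, 3): F = (-42.0000, 22.0000).
Jacobian J = [[b^2 + 2·b - 2, 2·a·b + 2·a - 1], [-b - 5, -a]].
At the point, J = [[13.0000, -25.0000], [-8.0000, 3.0000]] (det J = -161.0000).
Solving J·Δ = −F gives Δ = (2.6335, -0.3106).
Then the next iterate is (a, b)₁ = (-0.3665, 2.6894).
Re-evaluating at (-0.3665, 2.6894): F = (-6.578578, 0.818165), so ‖F‖₂ = 6.6293.

6.6293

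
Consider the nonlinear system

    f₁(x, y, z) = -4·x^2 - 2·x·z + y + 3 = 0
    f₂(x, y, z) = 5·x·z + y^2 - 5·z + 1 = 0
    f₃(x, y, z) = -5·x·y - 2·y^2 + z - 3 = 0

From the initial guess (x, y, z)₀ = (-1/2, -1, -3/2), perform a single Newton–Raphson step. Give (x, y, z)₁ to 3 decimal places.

(-0.883, 0.406, 0.275)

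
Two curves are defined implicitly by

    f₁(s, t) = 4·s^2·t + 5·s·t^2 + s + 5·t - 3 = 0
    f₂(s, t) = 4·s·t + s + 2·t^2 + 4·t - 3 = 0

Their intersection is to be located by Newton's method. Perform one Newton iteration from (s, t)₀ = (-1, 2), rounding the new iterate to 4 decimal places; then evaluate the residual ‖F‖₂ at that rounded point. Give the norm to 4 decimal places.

1.6353

At (-1, 2): F = (-6.0000, 4.0000).
Jacobian J = [[8·s·t + 5·t^2 + 1, 4·s^2 + 10·s·t + 5], [4·t + 1, 4·s + 4·t + 4]].
At the point, J = [[5.0000, -11.0000], [9.0000, 8.0000]] (det J = 139.0000).
Solving J·Δ = −F gives Δ = (0.0288, -0.5324).
Then the next iterate is (s, t)₁ = (-0.9712, 1.4676).
Re-evaluating at (-0.9712, 1.4676): F = (-1.555160, 0.505567), so ‖F‖₂ = 1.6353.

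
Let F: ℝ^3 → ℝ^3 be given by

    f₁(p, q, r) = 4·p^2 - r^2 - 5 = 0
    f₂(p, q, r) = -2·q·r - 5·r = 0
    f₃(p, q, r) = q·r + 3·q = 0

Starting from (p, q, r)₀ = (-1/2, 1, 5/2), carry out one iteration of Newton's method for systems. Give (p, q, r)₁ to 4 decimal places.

At (-1/2, 1, 5/2): F = (-10.2500, -17.5000, 5.5000).
Jacobian J = [[8·p, 0, -2·r], [0, -2·r, -2·q - 5], [0, r + 3, q]].
At the point, J = [[-4.0000, 0.0000, -5.0000], [0.0000, -5.0000, -7.0000], [0.0000, 5.5000, 1.0000]] (det J = -134.0000).
Solving J·Δ = −F gives Δ = (0.0028, -0.6269, -2.0522).
Then the next iterate is (p, q, r)₁ = (-0.4972, 0.3731, 0.4478).

(-0.4972, 0.3731, 0.4478)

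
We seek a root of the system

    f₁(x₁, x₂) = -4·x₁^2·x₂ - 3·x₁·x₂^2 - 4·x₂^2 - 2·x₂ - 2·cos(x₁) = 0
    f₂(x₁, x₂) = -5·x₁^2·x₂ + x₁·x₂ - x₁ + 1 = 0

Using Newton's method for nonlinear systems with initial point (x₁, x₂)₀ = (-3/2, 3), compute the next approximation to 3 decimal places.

(-1.776, -0.822)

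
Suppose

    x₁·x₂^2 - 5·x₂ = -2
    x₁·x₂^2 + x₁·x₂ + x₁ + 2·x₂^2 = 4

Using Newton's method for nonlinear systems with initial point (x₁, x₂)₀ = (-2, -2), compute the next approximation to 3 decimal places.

(-2.118, -3.176)

At (-2, -2): F = (4.000, -2.000).
Jacobian J = [[x₂^2, 2·x₁·x₂ - 5], [x₂^2 + x₂ + 1, 2·x₁·x₂ + x₁ + 4·x₂]].
At the point, J = [[4.000, 3.000], [3.000, -2.000]] (det J = -17.000).
Solving J·Δ = −F gives Δ = (-0.118, -1.176).
Then the next iterate is (x₁, x₂)₁ = (-2.118, -3.176).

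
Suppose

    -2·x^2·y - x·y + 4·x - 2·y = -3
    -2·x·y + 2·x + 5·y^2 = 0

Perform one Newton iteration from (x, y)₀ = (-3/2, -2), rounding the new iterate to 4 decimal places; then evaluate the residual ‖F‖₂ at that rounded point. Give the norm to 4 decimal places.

3.6009

At (-3/2, -2): F = (7.0000, 11.0000).
Jacobian J = [[-4·x·y - y + 4, -2·x^2 - x - 2], [-2·y + 2, -2·x + 10·y]].
At the point, J = [[-6.0000, -5.0000], [6.0000, -17.0000]] (det J = 132.0000).
Solving J·Δ = −F gives Δ = (0.4848, 0.8182).
Then the next iterate is (x, y)₁ = (-1.0152, -1.1818).
Re-evaluating at (-1.0152, -1.1818): F = (2.539036, 2.553329), so ‖F‖₂ = 3.6009.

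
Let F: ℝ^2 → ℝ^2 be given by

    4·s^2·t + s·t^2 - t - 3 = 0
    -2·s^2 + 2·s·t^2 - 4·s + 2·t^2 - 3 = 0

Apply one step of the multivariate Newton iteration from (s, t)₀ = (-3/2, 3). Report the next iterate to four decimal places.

(-1.1951, 2.2665)

At (-3/2, 3): F = (7.5000, -10.5000).
Jacobian J = [[8·s·t + t^2, 4·s^2 + 2·s·t - 1], [-4·s + 2·t^2 - 4, 4·s·t + 4·t]].
At the point, J = [[-27.0000, -1.0000], [20.0000, -6.0000]] (det J = 182.0000).
Solving J·Δ = −F gives Δ = (0.3049, -0.7335).
Then the next iterate is (s, t)₁ = (-1.1951, 2.2665).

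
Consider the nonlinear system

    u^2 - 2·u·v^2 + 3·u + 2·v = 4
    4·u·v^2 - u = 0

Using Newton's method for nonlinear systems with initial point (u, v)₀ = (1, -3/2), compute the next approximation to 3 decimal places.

At (1, -3/2): F = (-7.500, 8.000).
Jacobian J = [[2·u - 2·v^2 + 3, -4·u·v + 2], [4·v^2 - 1, 8·u·v]].
At the point, J = [[0.500, 8.000], [8.000, -12.000]] (det J = -70.000).
Solving J·Δ = −F gives Δ = (0.371, 0.914).
Then the next iterate is (u, v)₁ = (1.371, -0.586).

(1.371, -0.586)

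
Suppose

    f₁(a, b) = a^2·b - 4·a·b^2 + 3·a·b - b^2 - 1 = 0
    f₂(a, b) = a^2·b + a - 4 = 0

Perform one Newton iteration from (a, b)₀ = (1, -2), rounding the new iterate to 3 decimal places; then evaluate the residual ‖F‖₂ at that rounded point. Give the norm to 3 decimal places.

At (1, -2): F = (-29.000, -5.000).
Jacobian J = [[2·a·b - 4·b^2 + 3·b, a^2 - 8·a·b + 3·a - 2·b], [2·a·b + 1, a^2]].
At the point, J = [[-26.000, 24.000], [-3.000, 1.000]] (det J = 46.000).
Solving J·Δ = −F gives Δ = (-1.978, -0.935).
Then the next iterate is (a, b)₁ = (-0.978, -2.935).
Re-evaluating at (-0.978, -2.935): F = (29.88863, -7.78528), so ‖F‖₂ = 30.886.

30.886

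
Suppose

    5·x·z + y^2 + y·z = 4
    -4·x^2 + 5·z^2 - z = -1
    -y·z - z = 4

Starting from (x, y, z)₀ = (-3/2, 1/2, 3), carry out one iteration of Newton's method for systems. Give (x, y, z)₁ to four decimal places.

(-0.1364, -1.4650, 1.2634)

At (-3/2, 1/2, 3): F = (-24.7500, 34.0000, -8.5000).
Jacobian J = [[5·z, 2·y + z, 5·x + y], [-8·x, 0, 10·z - 1], [0, -z, -y - 1]].
At the point, J = [[15.0000, 4.0000, -7.0000], [12.0000, 0.0000, 29.0000], [0.0000, -3.0000, -1.5000]] (det J = 1629.0000).
Solving J·Δ = −F gives Δ = (1.3636, -1.9650, -1.7366).
Then the next iterate is (x, y, z)₁ = (-0.1364, -1.4650, 1.2634).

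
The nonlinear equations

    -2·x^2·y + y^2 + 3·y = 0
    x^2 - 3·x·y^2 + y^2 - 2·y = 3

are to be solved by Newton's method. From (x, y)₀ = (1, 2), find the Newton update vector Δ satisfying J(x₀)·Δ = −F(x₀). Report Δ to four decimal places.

(-0.0769, -1.3231)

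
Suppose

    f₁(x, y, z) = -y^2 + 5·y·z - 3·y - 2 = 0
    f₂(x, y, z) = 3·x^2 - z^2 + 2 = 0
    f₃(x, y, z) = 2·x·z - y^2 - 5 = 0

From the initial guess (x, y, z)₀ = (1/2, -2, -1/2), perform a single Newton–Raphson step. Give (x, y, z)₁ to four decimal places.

(-0.3947, 0.1053, -0.3158)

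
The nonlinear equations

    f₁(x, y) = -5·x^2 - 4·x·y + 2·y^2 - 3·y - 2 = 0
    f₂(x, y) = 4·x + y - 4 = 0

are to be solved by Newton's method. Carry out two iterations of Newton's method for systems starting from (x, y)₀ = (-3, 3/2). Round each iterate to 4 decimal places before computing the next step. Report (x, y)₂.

At (-3, 3/2): F = (-29.0000, -14.5000).
Jacobian J = [[-10·x - 4·y, -4·x + 4·y - 3], [4, 1]].
At the point, J = [[24.0000, 15.0000], [4.0000, 1.0000]] (det J = -36.0000).
Solving J·Δ = −F gives Δ = (5.2361, -6.4444).
Then the next iterate is (x, y)₁ = (2.2361, -4.9444).
Round to (2.2361, -4.9444) and repeat: F = (80.951358, 0.0000), J = [[-2.5834, -31.7220], [4.0000, 1.0000]].
Δ = (-0.6512, 2.6049), so (x, y)₂ = (1.5849, -2.3395).

(1.5849, -2.3395)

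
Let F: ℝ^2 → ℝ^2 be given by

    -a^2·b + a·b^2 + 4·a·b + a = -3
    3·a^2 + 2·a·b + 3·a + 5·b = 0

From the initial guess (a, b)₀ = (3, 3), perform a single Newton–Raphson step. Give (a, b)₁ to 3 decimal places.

At (3, 3): F = (42.000, 69.000).
Jacobian J = [[-2·a·b + b^2 + 4·b + 1, -a^2 + 2·a·b + 4·a], [6·a + 2·b + 3, 2·a + 5]].
At the point, J = [[4.000, 21.000], [27.000, 11.000]] (det J = -523.000).
Solving J·Δ = −F gives Δ = (-1.887, -1.641).
Then the next iterate is (a, b)₁ = (1.113, 1.359).

(1.113, 1.359)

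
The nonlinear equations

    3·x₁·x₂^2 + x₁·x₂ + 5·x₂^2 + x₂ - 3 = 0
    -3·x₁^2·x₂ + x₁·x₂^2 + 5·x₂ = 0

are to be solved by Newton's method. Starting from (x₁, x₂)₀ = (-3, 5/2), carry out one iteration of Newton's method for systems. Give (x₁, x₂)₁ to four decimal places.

(-1.8234, 2.1364)

At (-3, 5/2): F = (-33.0000, -73.7500).
Jacobian J = [[3·x₂^2 + x₂, 6·x₁·x₂ + x₁ + 10·x₂ + 1], [-6·x₁·x₂ + x₂^2, -3·x₁^2 + 2·x₁·x₂ + 5]].
At the point, J = [[21.2500, -22.0000], [51.2500, -37.0000]] (det J = 341.2500).
Solving J·Δ = −F gives Δ = (1.1766, -0.3636).
Then the next iterate is (x₁, x₂)₁ = (-1.8234, 2.1364).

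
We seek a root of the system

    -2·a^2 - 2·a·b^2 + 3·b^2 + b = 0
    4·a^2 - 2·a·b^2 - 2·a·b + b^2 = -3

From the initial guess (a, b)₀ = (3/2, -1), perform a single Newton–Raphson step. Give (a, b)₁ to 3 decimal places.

(0.575, -2.900)

At (3/2, -1): F = (-5.500, 13.000).
Jacobian J = [[-4·a - 2·b^2, -4·a·b + 6·b + 1], [8·a - 2·b^2 - 2·b, -4·a·b - 2·a + 2·b]].
At the point, J = [[-8.000, 1.000], [12.000, 1.000]] (det J = -20.000).
Solving J·Δ = −F gives Δ = (-0.925, -1.900).
Then the next iterate is (a, b)₁ = (0.575, -2.900).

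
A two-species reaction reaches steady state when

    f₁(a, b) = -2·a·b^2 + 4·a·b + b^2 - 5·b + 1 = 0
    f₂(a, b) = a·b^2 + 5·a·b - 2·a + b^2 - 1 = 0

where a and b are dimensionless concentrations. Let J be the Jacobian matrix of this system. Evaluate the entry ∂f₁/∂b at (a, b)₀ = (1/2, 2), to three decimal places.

-3.000

∂f₁/∂b = -4·a·b + 4·a + 2·b - 5.
At (1/2, 2) this is -3.000.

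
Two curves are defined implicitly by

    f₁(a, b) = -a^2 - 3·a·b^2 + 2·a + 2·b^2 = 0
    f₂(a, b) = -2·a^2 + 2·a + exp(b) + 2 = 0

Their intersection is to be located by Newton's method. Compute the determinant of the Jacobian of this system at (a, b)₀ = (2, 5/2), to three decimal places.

-372.787

J = [[-2·a - 3·b^2 + 2, -6·a·b + 4·b], [-4·a + 2, exp(b)]].
At the point, J = [[-20.750, -20.000], [-6.000, 12.18249]].
det J = -372.787.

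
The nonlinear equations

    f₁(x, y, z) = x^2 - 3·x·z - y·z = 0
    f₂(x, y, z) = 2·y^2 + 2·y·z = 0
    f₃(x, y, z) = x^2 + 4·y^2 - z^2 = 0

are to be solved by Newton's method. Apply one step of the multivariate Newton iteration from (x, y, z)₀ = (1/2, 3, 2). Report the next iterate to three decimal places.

(0.250, 1.500, 1.000)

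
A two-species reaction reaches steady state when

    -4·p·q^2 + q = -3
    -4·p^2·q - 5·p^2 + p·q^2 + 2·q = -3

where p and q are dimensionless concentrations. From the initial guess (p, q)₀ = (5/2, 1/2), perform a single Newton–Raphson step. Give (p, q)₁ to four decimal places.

At (5/2, 1/2): F = (1.0000, -39.1250).
Jacobian J = [[-4·q^2, -8·p·q + 1], [-8·p·q - 10·p + q^2, -4·p^2 + 2·p·q + 2]].
At the point, J = [[-1.0000, -9.0000], [-34.7500, -20.5000]] (det J = -292.2500).
Solving J·Δ = −F gives Δ = (-1.2750, 0.2528).
Then the next iterate is (p, q)₁ = (1.2250, 0.7528).

(1.2250, 0.7528)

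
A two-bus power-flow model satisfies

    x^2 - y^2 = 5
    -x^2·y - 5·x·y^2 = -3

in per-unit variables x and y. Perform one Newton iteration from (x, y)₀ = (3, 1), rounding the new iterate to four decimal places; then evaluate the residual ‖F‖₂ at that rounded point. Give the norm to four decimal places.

5.4310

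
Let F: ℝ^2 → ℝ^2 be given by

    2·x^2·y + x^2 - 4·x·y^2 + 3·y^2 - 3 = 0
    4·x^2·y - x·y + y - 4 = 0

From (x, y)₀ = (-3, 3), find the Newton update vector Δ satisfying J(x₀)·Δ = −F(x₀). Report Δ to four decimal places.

(0.9494, -1.1199)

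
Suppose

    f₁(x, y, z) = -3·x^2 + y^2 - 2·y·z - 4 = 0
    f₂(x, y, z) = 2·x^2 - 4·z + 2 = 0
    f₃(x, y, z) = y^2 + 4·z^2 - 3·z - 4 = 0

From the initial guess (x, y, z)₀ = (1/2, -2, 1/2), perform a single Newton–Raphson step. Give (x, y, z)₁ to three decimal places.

At (1/2, -2, 1/2): F = (1.250, 0.500, -0.500).
Jacobian J = [[-6·x, 2·y - 2·z, -2·y], [4·x, 0, -4], [0, 2·y, 8·z - 3]].
At the point, J = [[-3.000, -5.000, 4.000], [2.000, 0.000, -4.000], [0.000, -4.000, 1.000]] (det J = 26.000).
Solving J·Δ = −F gives Δ = (1.365, 0.077, 0.808).
Then the next iterate is (x, y, z)₁ = (1.865, -1.923, 1.308).

(1.865, -1.923, 1.308)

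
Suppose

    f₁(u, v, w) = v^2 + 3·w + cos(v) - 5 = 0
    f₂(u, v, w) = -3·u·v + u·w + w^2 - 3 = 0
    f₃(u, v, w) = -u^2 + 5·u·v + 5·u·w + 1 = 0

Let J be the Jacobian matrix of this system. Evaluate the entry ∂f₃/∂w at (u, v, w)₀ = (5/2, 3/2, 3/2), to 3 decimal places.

12.500

∂f₃/∂w = 5·u.
At (5/2, 3/2, 3/2) this is 12.500.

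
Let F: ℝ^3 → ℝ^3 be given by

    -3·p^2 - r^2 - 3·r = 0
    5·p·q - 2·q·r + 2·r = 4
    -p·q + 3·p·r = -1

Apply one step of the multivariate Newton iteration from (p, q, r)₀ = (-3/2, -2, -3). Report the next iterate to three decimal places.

At (-3/2, -2, -3): F = (-6.750, -7.000, 11.500).
Jacobian J = [[-6·p, 0, -2·r - 3], [5·q, 5·p - 2·r, -2·q + 2], [-q + 3·r, -p, 3·p]].
At the point, J = [[9.000, 0.000, 3.000], [-10.000, -1.500, 6.000], [-7.000, 1.500, -4.500]] (det J = -96.750).
Solving J·Δ = −F gives Δ = (0.366, -2.504, 1.151).
Then the next iterate is (p, q, r)₁ = (-1.134, -4.504, -1.849).

(-1.134, -4.504, -1.849)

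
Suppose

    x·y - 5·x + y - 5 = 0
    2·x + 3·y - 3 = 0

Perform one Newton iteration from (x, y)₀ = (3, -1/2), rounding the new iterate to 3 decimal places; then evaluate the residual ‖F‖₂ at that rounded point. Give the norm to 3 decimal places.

4.288

At (3, -1/2): F = (-22.000, 1.500).
Jacobian J = [[y - 5, x + 1], [2, 3]].
At the point, J = [[-5.500, 4.000], [2.000, 3.000]] (det J = -24.500).
Solving J·Δ = −F gives Δ = (-2.939, 1.459).
Then the next iterate is (x, y)₁ = (0.061, 0.959).
Re-evaluating at (0.061, 0.959): F = (-4.28750, -0.001), so ‖F‖₂ = 4.288.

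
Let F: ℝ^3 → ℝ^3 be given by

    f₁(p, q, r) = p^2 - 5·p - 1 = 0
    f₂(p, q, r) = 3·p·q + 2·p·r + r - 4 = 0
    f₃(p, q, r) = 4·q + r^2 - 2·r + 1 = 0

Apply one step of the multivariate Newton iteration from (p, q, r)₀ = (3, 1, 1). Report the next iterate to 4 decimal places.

(10.0000, 0.0000, -4.4286)

At (3, 1, 1): F = (-7.0000, 12.0000, 4.0000).
Jacobian J = [[2·p - 5, 0, 0], [3·q + 2·r, 3·p, 2·p + 1], [0, 4, 2·r - 2]].
At the point, J = [[1.0000, 0.0000, 0.0000], [5.0000, 9.0000, 7.0000], [0.0000, 4.0000, 0.0000]] (det J = -28.0000).
Solving J·Δ = −F gives Δ = (7.0000, -1.0000, -5.4286).
Then the next iterate is (p, q, r)₁ = (10.0000, 0.0000, -4.4286).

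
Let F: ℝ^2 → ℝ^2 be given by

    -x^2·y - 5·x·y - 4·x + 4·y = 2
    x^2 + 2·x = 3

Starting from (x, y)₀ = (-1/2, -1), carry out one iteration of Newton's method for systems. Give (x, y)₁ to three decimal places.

At (-1/2, -1): F = (-6.250, -3.750).
Jacobian J = [[-2·x·y - 5·y - 4, -x^2 - 5·x + 4], [2·x + 2, 0]].
At the point, J = [[0.000, 6.250], [1.000, 0.000]] (det J = -6.250).
Solving J·Δ = −F gives Δ = (3.750, 1.000).
Then the next iterate is (x, y)₁ = (3.250, 0.000).

(3.250, 0.000)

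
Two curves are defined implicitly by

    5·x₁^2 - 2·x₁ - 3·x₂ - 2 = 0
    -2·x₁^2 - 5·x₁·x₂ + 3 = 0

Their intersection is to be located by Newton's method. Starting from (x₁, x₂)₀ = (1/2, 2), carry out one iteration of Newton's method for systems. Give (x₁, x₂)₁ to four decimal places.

(0.7730, -0.3103)

At (1/2, 2): F = (-7.7500, -2.5000).
Jacobian J = [[10·x₁ - 2, -3], [-4·x₁ - 5·x₂, -5·x₁]].
At the point, J = [[3.0000, -3.0000], [-12.0000, -2.5000]] (det J = -43.5000).
Solving J·Δ = −F gives Δ = (0.2730, -2.3103).
Then the next iterate is (x₁, x₂)₁ = (0.7730, -0.3103).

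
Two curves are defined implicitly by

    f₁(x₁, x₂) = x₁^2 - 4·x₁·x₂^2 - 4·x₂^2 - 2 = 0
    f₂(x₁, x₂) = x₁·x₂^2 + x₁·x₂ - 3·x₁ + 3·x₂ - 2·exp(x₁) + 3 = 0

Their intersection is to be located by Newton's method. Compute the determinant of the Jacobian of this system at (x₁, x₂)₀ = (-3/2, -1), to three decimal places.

-45.285

J = [[2·x₁ - 4·x₂^2, -8·x₁·x₂ - 8·x₂], [x₂^2 + x₂ - 2·exp(x₁) - 3, 2·x₁·x₂ + x₁ + 3]].
At the point, J = [[-7.000, -4.000], [-3.44626, 4.500]].
det J = -45.285.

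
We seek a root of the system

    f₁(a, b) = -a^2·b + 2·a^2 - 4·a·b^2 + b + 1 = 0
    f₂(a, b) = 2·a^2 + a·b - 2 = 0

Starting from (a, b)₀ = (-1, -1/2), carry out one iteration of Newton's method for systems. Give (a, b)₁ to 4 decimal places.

At (-1, -1/2): F = (4.0000, 0.5000).
Jacobian J = [[-2·a·b + 4·a - 4·b^2, -a^2 - 8·a·b + 1], [4·a + b, a]].
At the point, J = [[-6.0000, -4.0000], [-4.5000, -1.0000]] (det J = -12.0000).
Solving J·Δ = −F gives Δ = (-0.1667, 1.2500).
Then the next iterate is (a, b)₁ = (-1.1667, 0.7500).

(-1.1667, 0.7500)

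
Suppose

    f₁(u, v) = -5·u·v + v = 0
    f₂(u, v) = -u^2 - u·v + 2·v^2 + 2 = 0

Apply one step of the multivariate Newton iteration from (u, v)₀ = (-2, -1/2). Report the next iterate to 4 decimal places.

(-1.4444, -0.1263)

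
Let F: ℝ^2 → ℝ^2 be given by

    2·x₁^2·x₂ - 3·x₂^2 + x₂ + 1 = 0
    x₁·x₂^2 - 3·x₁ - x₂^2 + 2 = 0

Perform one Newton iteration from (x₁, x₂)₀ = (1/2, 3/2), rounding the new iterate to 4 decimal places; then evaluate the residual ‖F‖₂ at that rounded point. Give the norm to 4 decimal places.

0.6559

At (1/2, 3/2): F = (-3.5000, -0.6250).
Jacobian J = [[4·x₁·x₂, 2·x₁^2 - 6·x₂ + 1], [x₂^2 - 3, 2·x₁·x₂ - 2·x₂]].
At the point, J = [[3.0000, -7.5000], [-0.7500, -1.5000]] (det J = -10.1250).
Solving J·Δ = −F gives Δ = (0.0556, -0.4444).
Then the next iterate is (x₁, x₂)₁ = (0.5556, 1.0556).
Re-evaluating at (0.5556, 1.0556): F = (-0.635565, -0.161991), so ‖F‖₂ = 0.6559.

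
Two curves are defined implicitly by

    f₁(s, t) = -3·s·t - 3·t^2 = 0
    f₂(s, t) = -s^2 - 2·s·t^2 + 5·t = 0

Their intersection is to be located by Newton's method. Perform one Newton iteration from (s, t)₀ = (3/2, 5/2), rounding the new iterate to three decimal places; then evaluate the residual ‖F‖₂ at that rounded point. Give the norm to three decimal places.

6.887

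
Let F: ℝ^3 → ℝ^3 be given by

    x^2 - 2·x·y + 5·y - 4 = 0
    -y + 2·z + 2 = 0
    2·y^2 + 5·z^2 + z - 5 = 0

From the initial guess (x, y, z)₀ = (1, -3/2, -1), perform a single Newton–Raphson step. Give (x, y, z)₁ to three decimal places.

At (1, -3/2, -1): F = (-7.500, 1.500, 3.500).
Jacobian J = [[2·x - 2·y, -2·x + 5, 0], [0, -1, 2], [0, 4·y, 10·z + 1]].
At the point, J = [[5.000, 3.000, 0.000], [0.000, -1.000, 2.000], [0.000, -6.000, -9.000]] (det J = 105.000).
Solving J·Δ = −F gives Δ = (0.914, 0.976, -0.262).
Then the next iterate is (x, y, z)₁ = (1.914, -0.524, -1.262).

(1.914, -0.524, -1.262)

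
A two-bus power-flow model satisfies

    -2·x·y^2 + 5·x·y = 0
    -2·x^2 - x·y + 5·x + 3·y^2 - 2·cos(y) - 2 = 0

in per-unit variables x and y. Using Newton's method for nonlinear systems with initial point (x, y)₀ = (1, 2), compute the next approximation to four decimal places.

(-1.7006, 0.8663)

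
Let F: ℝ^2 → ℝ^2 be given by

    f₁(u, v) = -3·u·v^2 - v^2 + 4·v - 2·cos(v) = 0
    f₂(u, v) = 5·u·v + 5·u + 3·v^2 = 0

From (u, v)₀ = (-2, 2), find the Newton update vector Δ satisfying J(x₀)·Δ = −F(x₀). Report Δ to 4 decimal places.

At (-2, 2): F = (28.832294, -18.0000).
Jacobian J = [[-3·v^2, -6·u·v - 2·v + 2·sin(v) + 4], [5·v + 5, 5·u + 6·v]].
At the point, J = [[-12.0000, 25.818595], [15.0000, 2.0000]] (det J = -411.278923).
Solving J·Δ = −F gives Δ = (1.2702, -0.5264).

(1.2702, -0.5264)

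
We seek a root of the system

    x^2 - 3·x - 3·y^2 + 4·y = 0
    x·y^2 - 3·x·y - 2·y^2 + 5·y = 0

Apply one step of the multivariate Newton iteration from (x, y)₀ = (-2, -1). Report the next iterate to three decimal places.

(-0.803, -0.462)

At (-2, -1): F = (3.000, -15.000).
Jacobian J = [[2·x - 3, -6·y + 4], [y^2 - 3·y, 2·x·y - 3·x - 4·y + 5]].
At the point, J = [[-7.000, 10.000], [4.000, 19.000]] (det J = -173.000).
Solving J·Δ = −F gives Δ = (1.197, 0.538).
Then the next iterate is (x, y)₁ = (-0.803, -0.462).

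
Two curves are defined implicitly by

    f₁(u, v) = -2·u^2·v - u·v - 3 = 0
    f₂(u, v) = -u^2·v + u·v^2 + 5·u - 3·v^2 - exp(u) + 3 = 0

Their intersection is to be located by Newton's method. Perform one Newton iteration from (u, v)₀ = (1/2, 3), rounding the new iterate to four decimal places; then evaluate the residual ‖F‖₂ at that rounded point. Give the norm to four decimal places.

At (1/2, 3): F = (-6.0000, -19.398721).
Jacobian J = [[-4·u·v - v, -2·u^2 - u], [-2·u·v + v^2 - exp(u) + 5, -u^2 + 2·u·v - 6·v]].
At the point, J = [[-9.0000, -1.0000], [9.351279, -15.2500]] (det J = 146.601279).
Solving J·Δ = −F gives Δ = (-0.4918, -1.5736).
Then the next iterate is (u, v)₁ = (0.0082, 1.4264).
Re-evaluating at (0.0082, 1.4264): F = (-3.011888, -4.054497), so ‖F‖₂ = 5.0508.

5.0508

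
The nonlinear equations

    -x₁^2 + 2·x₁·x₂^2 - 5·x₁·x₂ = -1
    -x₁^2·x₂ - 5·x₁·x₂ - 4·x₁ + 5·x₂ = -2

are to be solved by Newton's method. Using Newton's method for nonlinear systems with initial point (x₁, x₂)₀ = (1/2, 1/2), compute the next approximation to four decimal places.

(0.5652, 0.2029)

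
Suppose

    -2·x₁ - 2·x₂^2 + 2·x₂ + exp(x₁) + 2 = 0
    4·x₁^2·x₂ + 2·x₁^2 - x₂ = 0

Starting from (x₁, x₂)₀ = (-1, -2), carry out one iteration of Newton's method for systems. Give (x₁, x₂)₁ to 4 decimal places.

At (-1, -2): F = (-7.632121, -4.0000).
Jacobian J = [[exp(x₁) - 2, -4·x₂ + 2], [8·x₁·x₂ + 4·x₁, 4·x₁^2 - 1]].
At the point, J = [[-1.632121, 10.0000], [12.0000, 3.0000]] (det J = -124.896362).
Solving J·Δ = −F gives Δ = (0.1369, 0.7856).
Then the next iterate is (x₁, x₂)₁ = (-0.8631, -1.2144).

(-0.8631, -1.2144)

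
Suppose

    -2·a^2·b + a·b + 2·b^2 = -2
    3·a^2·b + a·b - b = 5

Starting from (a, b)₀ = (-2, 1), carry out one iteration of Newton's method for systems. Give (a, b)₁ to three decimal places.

At (-2, 1): F = (-6.000, 4.000).
Jacobian J = [[-4·a·b + b, -2·a^2 + a + 4·b], [6·a·b + b, 3·a^2 + a - 1]].
At the point, J = [[9.000, -6.000], [-11.000, 9.000]] (det J = 15.000).
Solving J·Δ = −F gives Δ = (2.000, 2.000).
Then the next iterate is (a, b)₁ = (0.000, 3.000).

(0.000, 3.000)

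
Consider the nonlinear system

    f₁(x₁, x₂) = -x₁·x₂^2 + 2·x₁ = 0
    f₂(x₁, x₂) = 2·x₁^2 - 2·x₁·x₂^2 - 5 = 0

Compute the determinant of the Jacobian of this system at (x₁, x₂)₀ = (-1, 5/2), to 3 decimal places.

40.000

J = [[-x₂^2 + 2, -2·x₁·x₂], [4·x₁ - 2·x₂^2, -4·x₁·x₂]].
At the point, J = [[-4.250, 5.000], [-16.500, 10.000]].
det J = 40.000.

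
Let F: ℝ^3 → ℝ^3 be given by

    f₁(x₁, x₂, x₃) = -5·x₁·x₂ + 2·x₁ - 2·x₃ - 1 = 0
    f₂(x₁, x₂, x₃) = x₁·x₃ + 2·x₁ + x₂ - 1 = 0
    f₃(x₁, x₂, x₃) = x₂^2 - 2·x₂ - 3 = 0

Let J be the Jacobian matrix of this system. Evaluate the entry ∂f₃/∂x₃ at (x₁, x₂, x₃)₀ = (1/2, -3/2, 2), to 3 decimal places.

0.000

∂f₃/∂x₃ = 0.
At (1/2, -3/2, 2) this is 0.000.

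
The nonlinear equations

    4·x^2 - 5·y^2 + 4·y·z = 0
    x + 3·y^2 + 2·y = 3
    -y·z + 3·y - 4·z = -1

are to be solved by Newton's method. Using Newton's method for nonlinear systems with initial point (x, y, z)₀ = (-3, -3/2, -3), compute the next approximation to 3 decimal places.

(-1.564, -1.616, -1.679)

At (-3, -3/2, -3): F = (42.750, -2.250, 4.000).
Jacobian J = [[8·x, -10·y + 4·z, 4·y], [1, 6·y + 2, 0], [0, -z + 3, -y - 4]].
At the point, J = [[-24.000, 3.000, -6.000], [1.000, -7.000, 0.000], [0.000, 6.000, -2.500]] (det J = -448.500).
Solving J·Δ = −F gives Δ = (1.436, -0.116, 1.321).
Then the next iterate is (x, y, z)₁ = (-1.564, -1.616, -1.679).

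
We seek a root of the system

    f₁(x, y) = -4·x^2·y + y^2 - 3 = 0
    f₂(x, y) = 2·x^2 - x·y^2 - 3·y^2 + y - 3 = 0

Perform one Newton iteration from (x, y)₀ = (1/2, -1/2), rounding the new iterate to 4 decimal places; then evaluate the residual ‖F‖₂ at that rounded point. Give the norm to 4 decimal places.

At (1/2, -1/2): F = (-2.2500, -3.8750).
Jacobian J = [[-8·x·y, -4·x^2 + 2·y], [4·x - y^2, -2·x·y - 6·y + 1]].
At the point, J = [[2.0000, -2.0000], [1.7500, 4.5000]] (det J = 12.5000).
Solving J·Δ = −F gives Δ = (1.4300, 0.3050).
Then the next iterate is (x, y)₁ = (1.9300, -0.1950).
Re-evaluating at (1.9300, -0.1950): F = (-0.056553, 4.067337), so ‖F‖₂ = 4.0677.

4.0677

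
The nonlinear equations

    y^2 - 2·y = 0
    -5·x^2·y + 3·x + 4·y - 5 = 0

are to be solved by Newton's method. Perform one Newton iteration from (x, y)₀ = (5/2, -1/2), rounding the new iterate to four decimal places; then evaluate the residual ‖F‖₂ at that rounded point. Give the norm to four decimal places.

3.2496

At (5/2, -1/2): F = (1.2500, 16.1250).
Jacobian J = [[0, 2·y - 2], [-10·x·y + 3, -5·x^2 + 4]].
At the point, J = [[0.0000, -3.0000], [15.5000, -27.2500]] (det J = 46.5000).
Solving J·Δ = −F gives Δ = (-0.3078, 0.4167).
Then the next iterate is (x, y)₁ = (2.1922, -0.0833).
Re-evaluating at (2.1922, -0.0833): F = (0.173539, 3.244991), so ‖F‖₂ = 3.2496.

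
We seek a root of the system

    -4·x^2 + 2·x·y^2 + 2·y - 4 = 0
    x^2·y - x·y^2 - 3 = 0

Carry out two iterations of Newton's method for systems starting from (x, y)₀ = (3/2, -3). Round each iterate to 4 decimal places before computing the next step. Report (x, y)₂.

(0.9860, 6.4659)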